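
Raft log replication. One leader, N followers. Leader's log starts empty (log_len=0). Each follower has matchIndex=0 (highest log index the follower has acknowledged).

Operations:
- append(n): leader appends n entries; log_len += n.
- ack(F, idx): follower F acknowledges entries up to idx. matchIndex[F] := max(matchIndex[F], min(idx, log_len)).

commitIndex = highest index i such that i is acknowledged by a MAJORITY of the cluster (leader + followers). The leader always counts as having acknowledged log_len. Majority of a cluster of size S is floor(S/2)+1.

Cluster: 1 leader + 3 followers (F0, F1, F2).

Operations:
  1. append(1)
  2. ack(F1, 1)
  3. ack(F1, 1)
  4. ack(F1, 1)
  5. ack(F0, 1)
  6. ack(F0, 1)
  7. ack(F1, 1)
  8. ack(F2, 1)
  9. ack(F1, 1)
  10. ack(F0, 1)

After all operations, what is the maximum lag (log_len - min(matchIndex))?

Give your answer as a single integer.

Op 1: append 1 -> log_len=1
Op 2: F1 acks idx 1 -> match: F0=0 F1=1 F2=0; commitIndex=0
Op 3: F1 acks idx 1 -> match: F0=0 F1=1 F2=0; commitIndex=0
Op 4: F1 acks idx 1 -> match: F0=0 F1=1 F2=0; commitIndex=0
Op 5: F0 acks idx 1 -> match: F0=1 F1=1 F2=0; commitIndex=1
Op 6: F0 acks idx 1 -> match: F0=1 F1=1 F2=0; commitIndex=1
Op 7: F1 acks idx 1 -> match: F0=1 F1=1 F2=0; commitIndex=1
Op 8: F2 acks idx 1 -> match: F0=1 F1=1 F2=1; commitIndex=1
Op 9: F1 acks idx 1 -> match: F0=1 F1=1 F2=1; commitIndex=1
Op 10: F0 acks idx 1 -> match: F0=1 F1=1 F2=1; commitIndex=1

Answer: 0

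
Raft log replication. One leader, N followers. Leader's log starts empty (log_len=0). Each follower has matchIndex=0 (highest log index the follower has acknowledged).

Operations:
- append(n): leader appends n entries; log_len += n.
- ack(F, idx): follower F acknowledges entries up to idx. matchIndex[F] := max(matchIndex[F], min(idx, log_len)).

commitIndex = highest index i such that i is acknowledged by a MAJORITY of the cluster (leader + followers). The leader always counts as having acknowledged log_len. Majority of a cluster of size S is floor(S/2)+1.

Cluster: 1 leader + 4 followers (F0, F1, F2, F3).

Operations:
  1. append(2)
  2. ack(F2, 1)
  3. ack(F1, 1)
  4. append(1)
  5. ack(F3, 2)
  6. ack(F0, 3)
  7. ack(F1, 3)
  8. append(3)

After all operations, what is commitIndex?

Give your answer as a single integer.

Answer: 3

Derivation:
Op 1: append 2 -> log_len=2
Op 2: F2 acks idx 1 -> match: F0=0 F1=0 F2=1 F3=0; commitIndex=0
Op 3: F1 acks idx 1 -> match: F0=0 F1=1 F2=1 F3=0; commitIndex=1
Op 4: append 1 -> log_len=3
Op 5: F3 acks idx 2 -> match: F0=0 F1=1 F2=1 F3=2; commitIndex=1
Op 6: F0 acks idx 3 -> match: F0=3 F1=1 F2=1 F3=2; commitIndex=2
Op 7: F1 acks idx 3 -> match: F0=3 F1=3 F2=1 F3=2; commitIndex=3
Op 8: append 3 -> log_len=6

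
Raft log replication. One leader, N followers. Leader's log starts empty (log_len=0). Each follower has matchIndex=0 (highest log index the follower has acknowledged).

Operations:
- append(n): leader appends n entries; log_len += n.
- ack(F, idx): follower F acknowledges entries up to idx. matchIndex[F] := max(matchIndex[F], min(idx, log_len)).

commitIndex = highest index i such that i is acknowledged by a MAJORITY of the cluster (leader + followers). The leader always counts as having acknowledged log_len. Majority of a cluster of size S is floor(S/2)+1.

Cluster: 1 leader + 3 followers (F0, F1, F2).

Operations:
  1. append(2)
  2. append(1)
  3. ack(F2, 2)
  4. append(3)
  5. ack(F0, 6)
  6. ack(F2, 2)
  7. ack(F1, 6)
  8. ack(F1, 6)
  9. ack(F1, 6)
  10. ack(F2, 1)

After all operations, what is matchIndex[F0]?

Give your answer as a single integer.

Op 1: append 2 -> log_len=2
Op 2: append 1 -> log_len=3
Op 3: F2 acks idx 2 -> match: F0=0 F1=0 F2=2; commitIndex=0
Op 4: append 3 -> log_len=6
Op 5: F0 acks idx 6 -> match: F0=6 F1=0 F2=2; commitIndex=2
Op 6: F2 acks idx 2 -> match: F0=6 F1=0 F2=2; commitIndex=2
Op 7: F1 acks idx 6 -> match: F0=6 F1=6 F2=2; commitIndex=6
Op 8: F1 acks idx 6 -> match: F0=6 F1=6 F2=2; commitIndex=6
Op 9: F1 acks idx 6 -> match: F0=6 F1=6 F2=2; commitIndex=6
Op 10: F2 acks idx 1 -> match: F0=6 F1=6 F2=2; commitIndex=6

Answer: 6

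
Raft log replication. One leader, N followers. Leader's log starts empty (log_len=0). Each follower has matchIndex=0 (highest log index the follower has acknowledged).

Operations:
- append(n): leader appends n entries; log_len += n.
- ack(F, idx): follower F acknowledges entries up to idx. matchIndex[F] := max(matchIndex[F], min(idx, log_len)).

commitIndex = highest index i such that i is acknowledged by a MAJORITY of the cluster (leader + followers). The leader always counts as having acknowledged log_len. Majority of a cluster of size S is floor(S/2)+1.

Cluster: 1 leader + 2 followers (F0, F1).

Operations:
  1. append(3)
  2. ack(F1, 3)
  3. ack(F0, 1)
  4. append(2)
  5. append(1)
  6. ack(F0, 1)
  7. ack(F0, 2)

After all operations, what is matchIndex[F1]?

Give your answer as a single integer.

Answer: 3

Derivation:
Op 1: append 3 -> log_len=3
Op 2: F1 acks idx 3 -> match: F0=0 F1=3; commitIndex=3
Op 3: F0 acks idx 1 -> match: F0=1 F1=3; commitIndex=3
Op 4: append 2 -> log_len=5
Op 5: append 1 -> log_len=6
Op 6: F0 acks idx 1 -> match: F0=1 F1=3; commitIndex=3
Op 7: F0 acks idx 2 -> match: F0=2 F1=3; commitIndex=3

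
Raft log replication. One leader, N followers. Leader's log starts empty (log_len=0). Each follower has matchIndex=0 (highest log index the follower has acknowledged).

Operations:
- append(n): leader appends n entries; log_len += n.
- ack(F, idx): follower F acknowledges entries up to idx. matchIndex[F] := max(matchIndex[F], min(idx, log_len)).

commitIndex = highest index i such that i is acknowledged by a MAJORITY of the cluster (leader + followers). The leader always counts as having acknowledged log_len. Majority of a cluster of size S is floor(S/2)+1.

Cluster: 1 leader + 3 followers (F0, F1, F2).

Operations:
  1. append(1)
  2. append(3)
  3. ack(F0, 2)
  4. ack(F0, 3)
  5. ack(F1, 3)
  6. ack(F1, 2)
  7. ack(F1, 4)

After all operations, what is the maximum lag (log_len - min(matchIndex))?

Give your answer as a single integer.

Answer: 4

Derivation:
Op 1: append 1 -> log_len=1
Op 2: append 3 -> log_len=4
Op 3: F0 acks idx 2 -> match: F0=2 F1=0 F2=0; commitIndex=0
Op 4: F0 acks idx 3 -> match: F0=3 F1=0 F2=0; commitIndex=0
Op 5: F1 acks idx 3 -> match: F0=3 F1=3 F2=0; commitIndex=3
Op 6: F1 acks idx 2 -> match: F0=3 F1=3 F2=0; commitIndex=3
Op 7: F1 acks idx 4 -> match: F0=3 F1=4 F2=0; commitIndex=3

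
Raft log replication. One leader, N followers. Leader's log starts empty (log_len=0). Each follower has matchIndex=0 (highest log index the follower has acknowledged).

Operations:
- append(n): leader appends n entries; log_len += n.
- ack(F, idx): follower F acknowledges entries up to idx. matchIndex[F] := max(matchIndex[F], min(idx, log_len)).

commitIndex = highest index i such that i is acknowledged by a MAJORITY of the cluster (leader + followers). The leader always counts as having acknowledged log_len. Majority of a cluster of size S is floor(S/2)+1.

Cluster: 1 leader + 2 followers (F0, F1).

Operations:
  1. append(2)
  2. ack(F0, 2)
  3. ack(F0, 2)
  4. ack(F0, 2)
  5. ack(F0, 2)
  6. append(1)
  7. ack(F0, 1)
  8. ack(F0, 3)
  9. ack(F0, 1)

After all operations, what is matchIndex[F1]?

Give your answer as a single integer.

Op 1: append 2 -> log_len=2
Op 2: F0 acks idx 2 -> match: F0=2 F1=0; commitIndex=2
Op 3: F0 acks idx 2 -> match: F0=2 F1=0; commitIndex=2
Op 4: F0 acks idx 2 -> match: F0=2 F1=0; commitIndex=2
Op 5: F0 acks idx 2 -> match: F0=2 F1=0; commitIndex=2
Op 6: append 1 -> log_len=3
Op 7: F0 acks idx 1 -> match: F0=2 F1=0; commitIndex=2
Op 8: F0 acks idx 3 -> match: F0=3 F1=0; commitIndex=3
Op 9: F0 acks idx 1 -> match: F0=3 F1=0; commitIndex=3

Answer: 0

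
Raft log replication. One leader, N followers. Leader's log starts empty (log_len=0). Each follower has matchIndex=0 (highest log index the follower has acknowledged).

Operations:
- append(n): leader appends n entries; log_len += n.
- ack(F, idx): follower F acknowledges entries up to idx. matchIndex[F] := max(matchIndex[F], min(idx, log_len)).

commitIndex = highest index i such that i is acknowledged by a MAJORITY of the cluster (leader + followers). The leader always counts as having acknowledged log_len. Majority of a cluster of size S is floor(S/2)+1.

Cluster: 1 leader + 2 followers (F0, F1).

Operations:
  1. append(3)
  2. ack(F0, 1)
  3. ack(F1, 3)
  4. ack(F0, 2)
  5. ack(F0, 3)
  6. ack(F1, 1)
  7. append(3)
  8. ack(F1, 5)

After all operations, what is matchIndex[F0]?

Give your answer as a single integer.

Op 1: append 3 -> log_len=3
Op 2: F0 acks idx 1 -> match: F0=1 F1=0; commitIndex=1
Op 3: F1 acks idx 3 -> match: F0=1 F1=3; commitIndex=3
Op 4: F0 acks idx 2 -> match: F0=2 F1=3; commitIndex=3
Op 5: F0 acks idx 3 -> match: F0=3 F1=3; commitIndex=3
Op 6: F1 acks idx 1 -> match: F0=3 F1=3; commitIndex=3
Op 7: append 3 -> log_len=6
Op 8: F1 acks idx 5 -> match: F0=3 F1=5; commitIndex=5

Answer: 3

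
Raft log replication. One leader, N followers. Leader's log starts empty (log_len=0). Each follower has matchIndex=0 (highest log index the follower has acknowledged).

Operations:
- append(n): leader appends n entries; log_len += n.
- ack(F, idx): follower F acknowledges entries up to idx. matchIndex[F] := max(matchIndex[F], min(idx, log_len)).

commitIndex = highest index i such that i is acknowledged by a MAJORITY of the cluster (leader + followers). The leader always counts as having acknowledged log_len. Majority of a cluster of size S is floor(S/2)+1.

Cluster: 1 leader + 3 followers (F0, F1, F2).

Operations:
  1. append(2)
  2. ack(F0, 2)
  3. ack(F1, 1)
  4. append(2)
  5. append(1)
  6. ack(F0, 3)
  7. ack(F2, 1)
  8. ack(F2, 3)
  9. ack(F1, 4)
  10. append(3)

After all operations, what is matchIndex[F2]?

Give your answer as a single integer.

Answer: 3

Derivation:
Op 1: append 2 -> log_len=2
Op 2: F0 acks idx 2 -> match: F0=2 F1=0 F2=0; commitIndex=0
Op 3: F1 acks idx 1 -> match: F0=2 F1=1 F2=0; commitIndex=1
Op 4: append 2 -> log_len=4
Op 5: append 1 -> log_len=5
Op 6: F0 acks idx 3 -> match: F0=3 F1=1 F2=0; commitIndex=1
Op 7: F2 acks idx 1 -> match: F0=3 F1=1 F2=1; commitIndex=1
Op 8: F2 acks idx 3 -> match: F0=3 F1=1 F2=3; commitIndex=3
Op 9: F1 acks idx 4 -> match: F0=3 F1=4 F2=3; commitIndex=3
Op 10: append 3 -> log_len=8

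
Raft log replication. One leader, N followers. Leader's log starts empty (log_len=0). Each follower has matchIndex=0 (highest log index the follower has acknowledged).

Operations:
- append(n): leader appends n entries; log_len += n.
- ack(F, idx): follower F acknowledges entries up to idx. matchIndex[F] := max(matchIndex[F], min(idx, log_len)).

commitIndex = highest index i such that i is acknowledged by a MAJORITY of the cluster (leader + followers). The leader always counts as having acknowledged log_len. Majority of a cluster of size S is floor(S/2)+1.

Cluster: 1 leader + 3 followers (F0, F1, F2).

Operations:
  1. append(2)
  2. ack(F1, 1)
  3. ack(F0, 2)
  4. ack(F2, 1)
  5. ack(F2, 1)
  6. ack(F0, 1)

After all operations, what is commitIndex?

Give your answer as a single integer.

Op 1: append 2 -> log_len=2
Op 2: F1 acks idx 1 -> match: F0=0 F1=1 F2=0; commitIndex=0
Op 3: F0 acks idx 2 -> match: F0=2 F1=1 F2=0; commitIndex=1
Op 4: F2 acks idx 1 -> match: F0=2 F1=1 F2=1; commitIndex=1
Op 5: F2 acks idx 1 -> match: F0=2 F1=1 F2=1; commitIndex=1
Op 6: F0 acks idx 1 -> match: F0=2 F1=1 F2=1; commitIndex=1

Answer: 1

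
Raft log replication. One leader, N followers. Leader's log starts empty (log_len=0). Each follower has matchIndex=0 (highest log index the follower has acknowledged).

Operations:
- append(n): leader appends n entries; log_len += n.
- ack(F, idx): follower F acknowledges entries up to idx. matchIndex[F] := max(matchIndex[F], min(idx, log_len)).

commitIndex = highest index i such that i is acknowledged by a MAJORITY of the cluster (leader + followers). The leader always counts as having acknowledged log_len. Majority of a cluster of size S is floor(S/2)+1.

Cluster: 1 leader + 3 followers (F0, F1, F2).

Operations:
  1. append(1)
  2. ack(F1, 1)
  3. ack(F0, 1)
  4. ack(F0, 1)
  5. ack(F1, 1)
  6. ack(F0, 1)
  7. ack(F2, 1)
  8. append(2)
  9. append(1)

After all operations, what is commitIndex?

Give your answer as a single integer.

Op 1: append 1 -> log_len=1
Op 2: F1 acks idx 1 -> match: F0=0 F1=1 F2=0; commitIndex=0
Op 3: F0 acks idx 1 -> match: F0=1 F1=1 F2=0; commitIndex=1
Op 4: F0 acks idx 1 -> match: F0=1 F1=1 F2=0; commitIndex=1
Op 5: F1 acks idx 1 -> match: F0=1 F1=1 F2=0; commitIndex=1
Op 6: F0 acks idx 1 -> match: F0=1 F1=1 F2=0; commitIndex=1
Op 7: F2 acks idx 1 -> match: F0=1 F1=1 F2=1; commitIndex=1
Op 8: append 2 -> log_len=3
Op 9: append 1 -> log_len=4

Answer: 1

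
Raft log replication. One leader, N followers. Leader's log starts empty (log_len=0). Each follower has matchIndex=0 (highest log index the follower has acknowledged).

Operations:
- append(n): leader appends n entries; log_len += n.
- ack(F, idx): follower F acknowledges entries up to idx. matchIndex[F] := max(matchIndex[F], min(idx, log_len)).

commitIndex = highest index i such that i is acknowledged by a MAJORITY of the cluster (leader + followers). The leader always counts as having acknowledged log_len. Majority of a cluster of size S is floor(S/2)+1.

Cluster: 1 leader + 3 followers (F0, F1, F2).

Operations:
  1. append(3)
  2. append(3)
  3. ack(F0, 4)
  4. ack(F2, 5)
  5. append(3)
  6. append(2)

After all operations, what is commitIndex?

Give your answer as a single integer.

Op 1: append 3 -> log_len=3
Op 2: append 3 -> log_len=6
Op 3: F0 acks idx 4 -> match: F0=4 F1=0 F2=0; commitIndex=0
Op 4: F2 acks idx 5 -> match: F0=4 F1=0 F2=5; commitIndex=4
Op 5: append 3 -> log_len=9
Op 6: append 2 -> log_len=11

Answer: 4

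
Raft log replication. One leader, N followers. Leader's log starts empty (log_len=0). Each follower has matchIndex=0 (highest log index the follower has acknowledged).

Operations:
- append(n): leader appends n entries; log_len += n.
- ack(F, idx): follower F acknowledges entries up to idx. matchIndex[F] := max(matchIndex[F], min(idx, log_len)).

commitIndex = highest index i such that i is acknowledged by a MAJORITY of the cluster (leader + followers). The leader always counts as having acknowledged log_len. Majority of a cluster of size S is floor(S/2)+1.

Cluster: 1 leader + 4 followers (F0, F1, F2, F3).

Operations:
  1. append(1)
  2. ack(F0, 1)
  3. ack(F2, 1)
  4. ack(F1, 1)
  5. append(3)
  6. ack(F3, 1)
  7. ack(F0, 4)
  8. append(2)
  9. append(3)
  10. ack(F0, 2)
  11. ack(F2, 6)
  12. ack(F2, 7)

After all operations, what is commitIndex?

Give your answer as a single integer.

Answer: 4

Derivation:
Op 1: append 1 -> log_len=1
Op 2: F0 acks idx 1 -> match: F0=1 F1=0 F2=0 F3=0; commitIndex=0
Op 3: F2 acks idx 1 -> match: F0=1 F1=0 F2=1 F3=0; commitIndex=1
Op 4: F1 acks idx 1 -> match: F0=1 F1=1 F2=1 F3=0; commitIndex=1
Op 5: append 3 -> log_len=4
Op 6: F3 acks idx 1 -> match: F0=1 F1=1 F2=1 F3=1; commitIndex=1
Op 7: F0 acks idx 4 -> match: F0=4 F1=1 F2=1 F3=1; commitIndex=1
Op 8: append 2 -> log_len=6
Op 9: append 3 -> log_len=9
Op 10: F0 acks idx 2 -> match: F0=4 F1=1 F2=1 F3=1; commitIndex=1
Op 11: F2 acks idx 6 -> match: F0=4 F1=1 F2=6 F3=1; commitIndex=4
Op 12: F2 acks idx 7 -> match: F0=4 F1=1 F2=7 F3=1; commitIndex=4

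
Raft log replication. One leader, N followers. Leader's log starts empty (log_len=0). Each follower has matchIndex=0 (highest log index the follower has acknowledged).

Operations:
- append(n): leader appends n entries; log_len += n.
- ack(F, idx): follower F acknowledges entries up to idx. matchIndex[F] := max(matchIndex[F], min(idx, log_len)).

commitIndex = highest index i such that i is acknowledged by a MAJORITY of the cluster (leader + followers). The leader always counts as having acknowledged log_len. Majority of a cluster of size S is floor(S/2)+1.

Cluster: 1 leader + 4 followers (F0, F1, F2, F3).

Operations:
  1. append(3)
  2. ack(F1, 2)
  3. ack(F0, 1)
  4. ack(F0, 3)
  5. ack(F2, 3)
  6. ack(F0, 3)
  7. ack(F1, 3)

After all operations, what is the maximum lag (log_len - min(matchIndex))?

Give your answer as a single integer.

Answer: 3

Derivation:
Op 1: append 3 -> log_len=3
Op 2: F1 acks idx 2 -> match: F0=0 F1=2 F2=0 F3=0; commitIndex=0
Op 3: F0 acks idx 1 -> match: F0=1 F1=2 F2=0 F3=0; commitIndex=1
Op 4: F0 acks idx 3 -> match: F0=3 F1=2 F2=0 F3=0; commitIndex=2
Op 5: F2 acks idx 3 -> match: F0=3 F1=2 F2=3 F3=0; commitIndex=3
Op 6: F0 acks idx 3 -> match: F0=3 F1=2 F2=3 F3=0; commitIndex=3
Op 7: F1 acks idx 3 -> match: F0=3 F1=3 F2=3 F3=0; commitIndex=3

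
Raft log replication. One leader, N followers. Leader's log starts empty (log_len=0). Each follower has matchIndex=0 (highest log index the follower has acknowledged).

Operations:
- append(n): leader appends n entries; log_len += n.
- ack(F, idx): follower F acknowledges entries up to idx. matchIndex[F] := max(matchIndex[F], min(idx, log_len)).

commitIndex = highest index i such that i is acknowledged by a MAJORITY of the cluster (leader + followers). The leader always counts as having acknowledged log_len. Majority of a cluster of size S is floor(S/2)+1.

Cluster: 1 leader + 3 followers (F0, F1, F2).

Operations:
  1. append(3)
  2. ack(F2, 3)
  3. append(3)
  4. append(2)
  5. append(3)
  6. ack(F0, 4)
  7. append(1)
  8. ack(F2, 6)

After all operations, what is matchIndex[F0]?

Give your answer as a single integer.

Op 1: append 3 -> log_len=3
Op 2: F2 acks idx 3 -> match: F0=0 F1=0 F2=3; commitIndex=0
Op 3: append 3 -> log_len=6
Op 4: append 2 -> log_len=8
Op 5: append 3 -> log_len=11
Op 6: F0 acks idx 4 -> match: F0=4 F1=0 F2=3; commitIndex=3
Op 7: append 1 -> log_len=12
Op 8: F2 acks idx 6 -> match: F0=4 F1=0 F2=6; commitIndex=4

Answer: 4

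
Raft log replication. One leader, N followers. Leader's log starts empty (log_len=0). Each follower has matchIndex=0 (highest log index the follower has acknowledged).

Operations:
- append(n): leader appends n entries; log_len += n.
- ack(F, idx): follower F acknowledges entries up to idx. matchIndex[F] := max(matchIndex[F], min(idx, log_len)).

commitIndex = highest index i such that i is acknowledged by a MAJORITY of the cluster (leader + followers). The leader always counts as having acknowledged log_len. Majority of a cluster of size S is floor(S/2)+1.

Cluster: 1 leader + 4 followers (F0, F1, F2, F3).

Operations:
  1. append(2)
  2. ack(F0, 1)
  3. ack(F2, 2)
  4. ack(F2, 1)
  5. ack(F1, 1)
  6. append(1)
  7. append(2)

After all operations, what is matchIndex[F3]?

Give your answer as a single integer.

Answer: 0

Derivation:
Op 1: append 2 -> log_len=2
Op 2: F0 acks idx 1 -> match: F0=1 F1=0 F2=0 F3=0; commitIndex=0
Op 3: F2 acks idx 2 -> match: F0=1 F1=0 F2=2 F3=0; commitIndex=1
Op 4: F2 acks idx 1 -> match: F0=1 F1=0 F2=2 F3=0; commitIndex=1
Op 5: F1 acks idx 1 -> match: F0=1 F1=1 F2=2 F3=0; commitIndex=1
Op 6: append 1 -> log_len=3
Op 7: append 2 -> log_len=5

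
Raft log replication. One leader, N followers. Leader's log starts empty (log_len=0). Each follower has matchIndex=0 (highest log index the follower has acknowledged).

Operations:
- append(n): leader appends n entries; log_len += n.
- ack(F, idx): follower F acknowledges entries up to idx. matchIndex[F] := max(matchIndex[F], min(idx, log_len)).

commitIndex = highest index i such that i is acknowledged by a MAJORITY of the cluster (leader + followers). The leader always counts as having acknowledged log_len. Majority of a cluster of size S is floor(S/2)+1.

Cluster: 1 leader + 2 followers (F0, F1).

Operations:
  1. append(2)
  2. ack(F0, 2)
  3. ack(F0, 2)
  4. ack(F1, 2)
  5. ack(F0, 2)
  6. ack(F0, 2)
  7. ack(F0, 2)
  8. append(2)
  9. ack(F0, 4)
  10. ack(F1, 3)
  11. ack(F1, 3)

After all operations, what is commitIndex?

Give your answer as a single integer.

Answer: 4

Derivation:
Op 1: append 2 -> log_len=2
Op 2: F0 acks idx 2 -> match: F0=2 F1=0; commitIndex=2
Op 3: F0 acks idx 2 -> match: F0=2 F1=0; commitIndex=2
Op 4: F1 acks idx 2 -> match: F0=2 F1=2; commitIndex=2
Op 5: F0 acks idx 2 -> match: F0=2 F1=2; commitIndex=2
Op 6: F0 acks idx 2 -> match: F0=2 F1=2; commitIndex=2
Op 7: F0 acks idx 2 -> match: F0=2 F1=2; commitIndex=2
Op 8: append 2 -> log_len=4
Op 9: F0 acks idx 4 -> match: F0=4 F1=2; commitIndex=4
Op 10: F1 acks idx 3 -> match: F0=4 F1=3; commitIndex=4
Op 11: F1 acks idx 3 -> match: F0=4 F1=3; commitIndex=4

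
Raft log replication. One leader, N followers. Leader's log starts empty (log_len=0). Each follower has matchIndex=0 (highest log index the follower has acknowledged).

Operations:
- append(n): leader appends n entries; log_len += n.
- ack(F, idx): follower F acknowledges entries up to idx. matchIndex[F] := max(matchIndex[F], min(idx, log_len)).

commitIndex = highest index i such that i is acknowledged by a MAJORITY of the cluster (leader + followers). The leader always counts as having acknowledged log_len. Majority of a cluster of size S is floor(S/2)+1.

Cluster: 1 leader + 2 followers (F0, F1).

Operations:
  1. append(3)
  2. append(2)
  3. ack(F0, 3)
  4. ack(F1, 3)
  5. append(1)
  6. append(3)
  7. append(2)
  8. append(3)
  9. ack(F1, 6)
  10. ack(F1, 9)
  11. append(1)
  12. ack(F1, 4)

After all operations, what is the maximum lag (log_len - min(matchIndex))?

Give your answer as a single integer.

Op 1: append 3 -> log_len=3
Op 2: append 2 -> log_len=5
Op 3: F0 acks idx 3 -> match: F0=3 F1=0; commitIndex=3
Op 4: F1 acks idx 3 -> match: F0=3 F1=3; commitIndex=3
Op 5: append 1 -> log_len=6
Op 6: append 3 -> log_len=9
Op 7: append 2 -> log_len=11
Op 8: append 3 -> log_len=14
Op 9: F1 acks idx 6 -> match: F0=3 F1=6; commitIndex=6
Op 10: F1 acks idx 9 -> match: F0=3 F1=9; commitIndex=9
Op 11: append 1 -> log_len=15
Op 12: F1 acks idx 4 -> match: F0=3 F1=9; commitIndex=9

Answer: 12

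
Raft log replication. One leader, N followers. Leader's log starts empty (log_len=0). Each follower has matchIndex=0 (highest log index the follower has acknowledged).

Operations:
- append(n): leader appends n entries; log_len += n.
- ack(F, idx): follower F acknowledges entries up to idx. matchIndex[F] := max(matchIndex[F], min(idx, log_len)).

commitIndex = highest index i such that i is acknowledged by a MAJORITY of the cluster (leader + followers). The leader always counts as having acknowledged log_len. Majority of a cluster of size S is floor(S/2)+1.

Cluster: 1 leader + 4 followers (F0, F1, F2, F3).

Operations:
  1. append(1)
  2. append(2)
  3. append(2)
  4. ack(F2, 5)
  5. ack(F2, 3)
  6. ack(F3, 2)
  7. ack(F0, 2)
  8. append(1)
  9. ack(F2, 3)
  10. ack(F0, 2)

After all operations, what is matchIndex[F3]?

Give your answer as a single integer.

Answer: 2

Derivation:
Op 1: append 1 -> log_len=1
Op 2: append 2 -> log_len=3
Op 3: append 2 -> log_len=5
Op 4: F2 acks idx 5 -> match: F0=0 F1=0 F2=5 F3=0; commitIndex=0
Op 5: F2 acks idx 3 -> match: F0=0 F1=0 F2=5 F3=0; commitIndex=0
Op 6: F3 acks idx 2 -> match: F0=0 F1=0 F2=5 F3=2; commitIndex=2
Op 7: F0 acks idx 2 -> match: F0=2 F1=0 F2=5 F3=2; commitIndex=2
Op 8: append 1 -> log_len=6
Op 9: F2 acks idx 3 -> match: F0=2 F1=0 F2=5 F3=2; commitIndex=2
Op 10: F0 acks idx 2 -> match: F0=2 F1=0 F2=5 F3=2; commitIndex=2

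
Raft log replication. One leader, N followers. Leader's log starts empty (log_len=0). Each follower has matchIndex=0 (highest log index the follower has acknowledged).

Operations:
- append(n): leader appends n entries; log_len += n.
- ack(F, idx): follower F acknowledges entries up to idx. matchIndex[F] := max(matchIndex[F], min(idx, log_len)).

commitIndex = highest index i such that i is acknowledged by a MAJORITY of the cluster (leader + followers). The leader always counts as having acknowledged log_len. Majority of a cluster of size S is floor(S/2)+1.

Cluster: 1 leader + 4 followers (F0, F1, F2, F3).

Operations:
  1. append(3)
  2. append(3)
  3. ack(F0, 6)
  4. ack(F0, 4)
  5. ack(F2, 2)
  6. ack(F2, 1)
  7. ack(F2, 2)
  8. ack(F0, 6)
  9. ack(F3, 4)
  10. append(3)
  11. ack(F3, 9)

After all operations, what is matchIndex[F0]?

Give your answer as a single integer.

Answer: 6

Derivation:
Op 1: append 3 -> log_len=3
Op 2: append 3 -> log_len=6
Op 3: F0 acks idx 6 -> match: F0=6 F1=0 F2=0 F3=0; commitIndex=0
Op 4: F0 acks idx 4 -> match: F0=6 F1=0 F2=0 F3=0; commitIndex=0
Op 5: F2 acks idx 2 -> match: F0=6 F1=0 F2=2 F3=0; commitIndex=2
Op 6: F2 acks idx 1 -> match: F0=6 F1=0 F2=2 F3=0; commitIndex=2
Op 7: F2 acks idx 2 -> match: F0=6 F1=0 F2=2 F3=0; commitIndex=2
Op 8: F0 acks idx 6 -> match: F0=6 F1=0 F2=2 F3=0; commitIndex=2
Op 9: F3 acks idx 4 -> match: F0=6 F1=0 F2=2 F3=4; commitIndex=4
Op 10: append 3 -> log_len=9
Op 11: F3 acks idx 9 -> match: F0=6 F1=0 F2=2 F3=9; commitIndex=6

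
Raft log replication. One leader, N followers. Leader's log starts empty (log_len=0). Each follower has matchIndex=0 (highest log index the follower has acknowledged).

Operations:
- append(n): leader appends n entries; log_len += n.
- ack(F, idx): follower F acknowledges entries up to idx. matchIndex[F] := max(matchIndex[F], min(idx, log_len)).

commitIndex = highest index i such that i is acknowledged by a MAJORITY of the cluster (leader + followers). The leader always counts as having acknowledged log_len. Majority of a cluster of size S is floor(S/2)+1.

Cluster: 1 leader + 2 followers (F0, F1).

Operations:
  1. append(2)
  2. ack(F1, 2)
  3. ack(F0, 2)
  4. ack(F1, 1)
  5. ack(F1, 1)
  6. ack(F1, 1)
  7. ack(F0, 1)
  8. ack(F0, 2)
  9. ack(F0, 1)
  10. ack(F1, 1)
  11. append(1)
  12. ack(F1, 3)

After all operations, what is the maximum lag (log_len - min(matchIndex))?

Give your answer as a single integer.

Op 1: append 2 -> log_len=2
Op 2: F1 acks idx 2 -> match: F0=0 F1=2; commitIndex=2
Op 3: F0 acks idx 2 -> match: F0=2 F1=2; commitIndex=2
Op 4: F1 acks idx 1 -> match: F0=2 F1=2; commitIndex=2
Op 5: F1 acks idx 1 -> match: F0=2 F1=2; commitIndex=2
Op 6: F1 acks idx 1 -> match: F0=2 F1=2; commitIndex=2
Op 7: F0 acks idx 1 -> match: F0=2 F1=2; commitIndex=2
Op 8: F0 acks idx 2 -> match: F0=2 F1=2; commitIndex=2
Op 9: F0 acks idx 1 -> match: F0=2 F1=2; commitIndex=2
Op 10: F1 acks idx 1 -> match: F0=2 F1=2; commitIndex=2
Op 11: append 1 -> log_len=3
Op 12: F1 acks idx 3 -> match: F0=2 F1=3; commitIndex=3

Answer: 1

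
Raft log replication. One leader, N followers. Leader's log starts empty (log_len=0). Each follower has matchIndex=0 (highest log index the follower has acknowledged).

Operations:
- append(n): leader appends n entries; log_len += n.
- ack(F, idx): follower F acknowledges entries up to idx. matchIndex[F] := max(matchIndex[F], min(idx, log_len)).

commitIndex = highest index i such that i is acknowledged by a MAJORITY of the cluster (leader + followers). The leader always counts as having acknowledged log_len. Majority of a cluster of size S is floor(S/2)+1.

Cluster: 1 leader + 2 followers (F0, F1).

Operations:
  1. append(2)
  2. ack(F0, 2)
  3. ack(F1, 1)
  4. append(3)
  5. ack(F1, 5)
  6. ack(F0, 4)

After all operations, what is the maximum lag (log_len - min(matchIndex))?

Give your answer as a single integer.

Op 1: append 2 -> log_len=2
Op 2: F0 acks idx 2 -> match: F0=2 F1=0; commitIndex=2
Op 3: F1 acks idx 1 -> match: F0=2 F1=1; commitIndex=2
Op 4: append 3 -> log_len=5
Op 5: F1 acks idx 5 -> match: F0=2 F1=5; commitIndex=5
Op 6: F0 acks idx 4 -> match: F0=4 F1=5; commitIndex=5

Answer: 1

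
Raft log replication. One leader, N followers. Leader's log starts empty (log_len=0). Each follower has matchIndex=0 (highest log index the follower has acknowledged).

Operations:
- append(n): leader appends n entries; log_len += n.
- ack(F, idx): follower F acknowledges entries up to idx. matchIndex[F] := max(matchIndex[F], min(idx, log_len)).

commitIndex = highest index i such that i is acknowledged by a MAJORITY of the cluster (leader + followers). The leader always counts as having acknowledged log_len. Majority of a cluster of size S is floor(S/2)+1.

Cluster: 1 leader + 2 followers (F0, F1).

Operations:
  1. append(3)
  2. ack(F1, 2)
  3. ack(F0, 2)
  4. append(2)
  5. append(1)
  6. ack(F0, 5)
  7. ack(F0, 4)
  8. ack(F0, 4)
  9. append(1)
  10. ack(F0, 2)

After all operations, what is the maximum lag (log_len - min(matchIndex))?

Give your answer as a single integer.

Answer: 5

Derivation:
Op 1: append 3 -> log_len=3
Op 2: F1 acks idx 2 -> match: F0=0 F1=2; commitIndex=2
Op 3: F0 acks idx 2 -> match: F0=2 F1=2; commitIndex=2
Op 4: append 2 -> log_len=5
Op 5: append 1 -> log_len=6
Op 6: F0 acks idx 5 -> match: F0=5 F1=2; commitIndex=5
Op 7: F0 acks idx 4 -> match: F0=5 F1=2; commitIndex=5
Op 8: F0 acks idx 4 -> match: F0=5 F1=2; commitIndex=5
Op 9: append 1 -> log_len=7
Op 10: F0 acks idx 2 -> match: F0=5 F1=2; commitIndex=5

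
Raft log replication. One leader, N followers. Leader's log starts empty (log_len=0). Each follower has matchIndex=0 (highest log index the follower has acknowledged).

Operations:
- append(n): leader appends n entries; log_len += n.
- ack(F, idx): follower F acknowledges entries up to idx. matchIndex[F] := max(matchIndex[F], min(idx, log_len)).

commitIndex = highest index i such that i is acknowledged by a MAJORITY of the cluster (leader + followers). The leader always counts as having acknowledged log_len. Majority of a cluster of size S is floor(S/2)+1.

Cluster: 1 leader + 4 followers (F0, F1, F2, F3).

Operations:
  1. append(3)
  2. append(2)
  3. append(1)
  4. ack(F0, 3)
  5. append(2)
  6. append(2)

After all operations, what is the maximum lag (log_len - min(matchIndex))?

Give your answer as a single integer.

Op 1: append 3 -> log_len=3
Op 2: append 2 -> log_len=5
Op 3: append 1 -> log_len=6
Op 4: F0 acks idx 3 -> match: F0=3 F1=0 F2=0 F3=0; commitIndex=0
Op 5: append 2 -> log_len=8
Op 6: append 2 -> log_len=10

Answer: 10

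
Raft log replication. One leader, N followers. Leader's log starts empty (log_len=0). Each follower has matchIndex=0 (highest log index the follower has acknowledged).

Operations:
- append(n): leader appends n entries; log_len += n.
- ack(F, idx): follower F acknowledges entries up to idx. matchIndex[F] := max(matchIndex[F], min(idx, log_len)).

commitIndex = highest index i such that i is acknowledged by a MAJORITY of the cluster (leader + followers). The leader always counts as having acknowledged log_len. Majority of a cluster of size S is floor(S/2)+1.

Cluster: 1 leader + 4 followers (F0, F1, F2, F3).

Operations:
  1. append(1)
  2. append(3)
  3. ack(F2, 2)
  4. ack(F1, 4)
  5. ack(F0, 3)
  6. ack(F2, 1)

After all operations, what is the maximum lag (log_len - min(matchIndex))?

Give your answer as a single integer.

Answer: 4

Derivation:
Op 1: append 1 -> log_len=1
Op 2: append 3 -> log_len=4
Op 3: F2 acks idx 2 -> match: F0=0 F1=0 F2=2 F3=0; commitIndex=0
Op 4: F1 acks idx 4 -> match: F0=0 F1=4 F2=2 F3=0; commitIndex=2
Op 5: F0 acks idx 3 -> match: F0=3 F1=4 F2=2 F3=0; commitIndex=3
Op 6: F2 acks idx 1 -> match: F0=3 F1=4 F2=2 F3=0; commitIndex=3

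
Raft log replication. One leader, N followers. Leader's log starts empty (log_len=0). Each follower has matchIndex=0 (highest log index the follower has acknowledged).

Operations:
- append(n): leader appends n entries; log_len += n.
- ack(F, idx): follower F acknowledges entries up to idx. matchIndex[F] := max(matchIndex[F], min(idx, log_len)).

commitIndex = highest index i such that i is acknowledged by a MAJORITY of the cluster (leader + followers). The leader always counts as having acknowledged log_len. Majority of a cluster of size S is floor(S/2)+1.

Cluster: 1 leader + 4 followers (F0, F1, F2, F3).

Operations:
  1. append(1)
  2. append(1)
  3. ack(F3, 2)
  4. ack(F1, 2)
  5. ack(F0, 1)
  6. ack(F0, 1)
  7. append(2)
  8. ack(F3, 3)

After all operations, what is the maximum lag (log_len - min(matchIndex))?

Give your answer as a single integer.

Answer: 4

Derivation:
Op 1: append 1 -> log_len=1
Op 2: append 1 -> log_len=2
Op 3: F3 acks idx 2 -> match: F0=0 F1=0 F2=0 F3=2; commitIndex=0
Op 4: F1 acks idx 2 -> match: F0=0 F1=2 F2=0 F3=2; commitIndex=2
Op 5: F0 acks idx 1 -> match: F0=1 F1=2 F2=0 F3=2; commitIndex=2
Op 6: F0 acks idx 1 -> match: F0=1 F1=2 F2=0 F3=2; commitIndex=2
Op 7: append 2 -> log_len=4
Op 8: F3 acks idx 3 -> match: F0=1 F1=2 F2=0 F3=3; commitIndex=2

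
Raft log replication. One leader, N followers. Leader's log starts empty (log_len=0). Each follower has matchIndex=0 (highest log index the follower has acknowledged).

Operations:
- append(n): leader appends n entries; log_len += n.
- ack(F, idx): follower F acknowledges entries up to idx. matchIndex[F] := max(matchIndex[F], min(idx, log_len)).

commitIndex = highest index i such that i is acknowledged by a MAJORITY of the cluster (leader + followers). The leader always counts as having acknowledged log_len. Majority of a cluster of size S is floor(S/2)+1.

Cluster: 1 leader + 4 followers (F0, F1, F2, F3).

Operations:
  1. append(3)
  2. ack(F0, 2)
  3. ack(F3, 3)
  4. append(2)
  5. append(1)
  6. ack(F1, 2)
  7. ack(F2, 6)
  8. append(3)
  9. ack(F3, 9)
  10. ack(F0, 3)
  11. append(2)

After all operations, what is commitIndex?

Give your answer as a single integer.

Answer: 6

Derivation:
Op 1: append 3 -> log_len=3
Op 2: F0 acks idx 2 -> match: F0=2 F1=0 F2=0 F3=0; commitIndex=0
Op 3: F3 acks idx 3 -> match: F0=2 F1=0 F2=0 F3=3; commitIndex=2
Op 4: append 2 -> log_len=5
Op 5: append 1 -> log_len=6
Op 6: F1 acks idx 2 -> match: F0=2 F1=2 F2=0 F3=3; commitIndex=2
Op 7: F2 acks idx 6 -> match: F0=2 F1=2 F2=6 F3=3; commitIndex=3
Op 8: append 3 -> log_len=9
Op 9: F3 acks idx 9 -> match: F0=2 F1=2 F2=6 F3=9; commitIndex=6
Op 10: F0 acks idx 3 -> match: F0=3 F1=2 F2=6 F3=9; commitIndex=6
Op 11: append 2 -> log_len=11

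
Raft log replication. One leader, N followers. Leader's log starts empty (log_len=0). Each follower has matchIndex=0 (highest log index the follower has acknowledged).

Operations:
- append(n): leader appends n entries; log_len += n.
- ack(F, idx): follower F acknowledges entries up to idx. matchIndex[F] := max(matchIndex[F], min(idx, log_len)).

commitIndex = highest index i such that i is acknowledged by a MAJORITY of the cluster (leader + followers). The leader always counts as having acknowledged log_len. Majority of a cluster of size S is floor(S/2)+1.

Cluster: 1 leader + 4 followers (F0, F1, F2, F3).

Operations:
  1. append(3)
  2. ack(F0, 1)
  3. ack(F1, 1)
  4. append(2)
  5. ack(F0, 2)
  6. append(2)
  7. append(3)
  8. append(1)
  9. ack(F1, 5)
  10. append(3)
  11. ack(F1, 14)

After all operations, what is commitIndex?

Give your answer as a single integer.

Op 1: append 3 -> log_len=3
Op 2: F0 acks idx 1 -> match: F0=1 F1=0 F2=0 F3=0; commitIndex=0
Op 3: F1 acks idx 1 -> match: F0=1 F1=1 F2=0 F3=0; commitIndex=1
Op 4: append 2 -> log_len=5
Op 5: F0 acks idx 2 -> match: F0=2 F1=1 F2=0 F3=0; commitIndex=1
Op 6: append 2 -> log_len=7
Op 7: append 3 -> log_len=10
Op 8: append 1 -> log_len=11
Op 9: F1 acks idx 5 -> match: F0=2 F1=5 F2=0 F3=0; commitIndex=2
Op 10: append 3 -> log_len=14
Op 11: F1 acks idx 14 -> match: F0=2 F1=14 F2=0 F3=0; commitIndex=2

Answer: 2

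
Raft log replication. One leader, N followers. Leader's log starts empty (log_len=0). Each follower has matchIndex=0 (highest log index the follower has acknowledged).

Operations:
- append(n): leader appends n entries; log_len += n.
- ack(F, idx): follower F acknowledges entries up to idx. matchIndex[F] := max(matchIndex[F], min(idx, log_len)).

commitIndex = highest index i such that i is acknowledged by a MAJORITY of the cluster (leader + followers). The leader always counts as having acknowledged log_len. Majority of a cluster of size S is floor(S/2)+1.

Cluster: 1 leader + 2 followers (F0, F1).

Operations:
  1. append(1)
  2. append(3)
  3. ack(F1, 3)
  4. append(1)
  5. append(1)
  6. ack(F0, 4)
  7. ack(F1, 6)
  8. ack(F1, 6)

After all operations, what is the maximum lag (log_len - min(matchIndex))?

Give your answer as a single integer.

Answer: 2

Derivation:
Op 1: append 1 -> log_len=1
Op 2: append 3 -> log_len=4
Op 3: F1 acks idx 3 -> match: F0=0 F1=3; commitIndex=3
Op 4: append 1 -> log_len=5
Op 5: append 1 -> log_len=6
Op 6: F0 acks idx 4 -> match: F0=4 F1=3; commitIndex=4
Op 7: F1 acks idx 6 -> match: F0=4 F1=6; commitIndex=6
Op 8: F1 acks idx 6 -> match: F0=4 F1=6; commitIndex=6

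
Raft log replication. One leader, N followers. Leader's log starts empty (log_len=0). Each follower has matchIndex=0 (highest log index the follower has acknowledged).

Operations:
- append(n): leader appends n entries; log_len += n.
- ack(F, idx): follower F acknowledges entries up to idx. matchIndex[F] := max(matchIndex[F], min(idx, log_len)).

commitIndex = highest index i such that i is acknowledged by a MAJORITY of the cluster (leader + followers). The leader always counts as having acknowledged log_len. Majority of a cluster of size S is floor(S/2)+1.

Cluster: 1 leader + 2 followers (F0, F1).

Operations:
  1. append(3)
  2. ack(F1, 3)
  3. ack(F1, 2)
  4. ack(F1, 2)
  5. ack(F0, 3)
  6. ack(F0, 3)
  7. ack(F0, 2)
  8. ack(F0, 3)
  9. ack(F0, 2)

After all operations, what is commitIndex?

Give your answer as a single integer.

Answer: 3

Derivation:
Op 1: append 3 -> log_len=3
Op 2: F1 acks idx 3 -> match: F0=0 F1=3; commitIndex=3
Op 3: F1 acks idx 2 -> match: F0=0 F1=3; commitIndex=3
Op 4: F1 acks idx 2 -> match: F0=0 F1=3; commitIndex=3
Op 5: F0 acks idx 3 -> match: F0=3 F1=3; commitIndex=3
Op 6: F0 acks idx 3 -> match: F0=3 F1=3; commitIndex=3
Op 7: F0 acks idx 2 -> match: F0=3 F1=3; commitIndex=3
Op 8: F0 acks idx 3 -> match: F0=3 F1=3; commitIndex=3
Op 9: F0 acks idx 2 -> match: F0=3 F1=3; commitIndex=3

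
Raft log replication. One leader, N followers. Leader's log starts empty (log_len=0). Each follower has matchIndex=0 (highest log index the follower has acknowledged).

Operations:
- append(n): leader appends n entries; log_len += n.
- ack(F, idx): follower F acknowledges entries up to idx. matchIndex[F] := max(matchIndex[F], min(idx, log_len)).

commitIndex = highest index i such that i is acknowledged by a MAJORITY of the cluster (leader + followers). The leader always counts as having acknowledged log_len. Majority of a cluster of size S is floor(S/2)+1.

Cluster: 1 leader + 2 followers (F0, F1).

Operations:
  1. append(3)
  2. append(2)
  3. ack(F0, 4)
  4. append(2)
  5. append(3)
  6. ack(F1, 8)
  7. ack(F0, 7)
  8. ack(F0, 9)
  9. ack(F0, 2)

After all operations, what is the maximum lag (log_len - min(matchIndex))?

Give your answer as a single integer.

Op 1: append 3 -> log_len=3
Op 2: append 2 -> log_len=5
Op 3: F0 acks idx 4 -> match: F0=4 F1=0; commitIndex=4
Op 4: append 2 -> log_len=7
Op 5: append 3 -> log_len=10
Op 6: F1 acks idx 8 -> match: F0=4 F1=8; commitIndex=8
Op 7: F0 acks idx 7 -> match: F0=7 F1=8; commitIndex=8
Op 8: F0 acks idx 9 -> match: F0=9 F1=8; commitIndex=9
Op 9: F0 acks idx 2 -> match: F0=9 F1=8; commitIndex=9

Answer: 2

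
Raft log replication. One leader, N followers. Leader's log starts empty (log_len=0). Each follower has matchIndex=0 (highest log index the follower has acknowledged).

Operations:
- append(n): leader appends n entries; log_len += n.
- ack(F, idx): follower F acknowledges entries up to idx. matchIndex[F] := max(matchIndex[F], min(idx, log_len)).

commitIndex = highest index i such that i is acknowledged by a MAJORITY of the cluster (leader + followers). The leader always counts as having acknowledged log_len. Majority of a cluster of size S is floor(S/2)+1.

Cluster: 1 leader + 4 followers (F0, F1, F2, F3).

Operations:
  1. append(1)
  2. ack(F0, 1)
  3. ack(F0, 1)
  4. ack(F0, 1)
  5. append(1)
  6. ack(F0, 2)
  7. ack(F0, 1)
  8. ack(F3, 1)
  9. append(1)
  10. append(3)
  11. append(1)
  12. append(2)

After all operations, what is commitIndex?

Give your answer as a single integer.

Answer: 1

Derivation:
Op 1: append 1 -> log_len=1
Op 2: F0 acks idx 1 -> match: F0=1 F1=0 F2=0 F3=0; commitIndex=0
Op 3: F0 acks idx 1 -> match: F0=1 F1=0 F2=0 F3=0; commitIndex=0
Op 4: F0 acks idx 1 -> match: F0=1 F1=0 F2=0 F3=0; commitIndex=0
Op 5: append 1 -> log_len=2
Op 6: F0 acks idx 2 -> match: F0=2 F1=0 F2=0 F3=0; commitIndex=0
Op 7: F0 acks idx 1 -> match: F0=2 F1=0 F2=0 F3=0; commitIndex=0
Op 8: F3 acks idx 1 -> match: F0=2 F1=0 F2=0 F3=1; commitIndex=1
Op 9: append 1 -> log_len=3
Op 10: append 3 -> log_len=6
Op 11: append 1 -> log_len=7
Op 12: append 2 -> log_len=9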